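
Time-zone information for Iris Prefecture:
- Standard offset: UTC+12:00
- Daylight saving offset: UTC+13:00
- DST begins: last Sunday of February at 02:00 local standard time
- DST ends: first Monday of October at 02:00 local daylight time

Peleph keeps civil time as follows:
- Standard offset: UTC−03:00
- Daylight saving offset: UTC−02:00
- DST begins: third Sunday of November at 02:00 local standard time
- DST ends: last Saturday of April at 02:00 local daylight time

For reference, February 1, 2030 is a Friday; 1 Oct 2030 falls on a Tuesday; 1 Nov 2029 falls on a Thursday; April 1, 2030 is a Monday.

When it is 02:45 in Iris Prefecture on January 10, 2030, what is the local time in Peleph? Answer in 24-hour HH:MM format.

1 February 2030 is a Friday, so Sundays fall on 3, 10, 17, 24; the last is February 24.
1 October 2030 is a Tuesday, so the first Monday is October 7.
Daylight saving runs 24 February – 7 October; January 10, 2030 is outside that window, so Iris Prefecture is on standard time at UTC+12:00.
02:45 Iris Prefecture − 12h = 14:45 UTC (rolling into the previous day, 9 January 2030).
1 November 2029 is a Thursday, so the first Sunday is November 4 and the third is November 18.
1 April 2030 is a Monday, so Saturdays fall on 6, 13, 20, 27; the last is April 27.
At the standard offset (UTC−03:00), 14:45 UTC − 3h = 11:45 Peleph standard time.
Daylight saving runs 18 November 2029 – 27 April 2030; the standard-time date in Peleph, January 9, 2030, is inside that window, so Peleph is at UTC−02:00.
14:45 UTC − 2h = 12:45 Peleph.

12:45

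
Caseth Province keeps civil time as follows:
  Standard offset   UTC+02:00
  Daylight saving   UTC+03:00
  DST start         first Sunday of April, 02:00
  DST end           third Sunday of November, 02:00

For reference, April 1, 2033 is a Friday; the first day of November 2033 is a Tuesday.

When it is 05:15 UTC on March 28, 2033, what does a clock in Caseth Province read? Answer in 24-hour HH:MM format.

1 April 2033 is a Friday, so the first Sunday is April 3.
1 November 2033 is a Tuesday, so the first Sunday is November 6 and the third is November 20.
At the standard offset (UTC+02:00), 05:15 UTC + 2h = 07:15 Caseth Province standard time.
The standard-time date in Caseth Province, March 28, 2033, is outside the daylight-saving period (3 April – 20 November), so Caseth Province is on standard time, UTC+02:00.
05:15 UTC + 2h = 07:15 local.

07:15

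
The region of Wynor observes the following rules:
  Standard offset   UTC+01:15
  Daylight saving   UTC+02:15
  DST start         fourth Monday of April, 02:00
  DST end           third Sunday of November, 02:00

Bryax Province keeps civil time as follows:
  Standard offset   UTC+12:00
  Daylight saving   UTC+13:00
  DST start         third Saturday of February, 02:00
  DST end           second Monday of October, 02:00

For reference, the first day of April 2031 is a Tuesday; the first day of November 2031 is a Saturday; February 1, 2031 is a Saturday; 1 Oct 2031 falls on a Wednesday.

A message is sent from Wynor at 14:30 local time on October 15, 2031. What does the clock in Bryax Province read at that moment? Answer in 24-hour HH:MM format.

00:15

1 April 2031 is a Tuesday, so the first Monday is April 7 and the fourth is April 28.
1 November 2031 is a Saturday, so the first Sunday is November 2 and the third is November 16.
October 15, 2031 lies within the daylight-saving period (28 April – 16 November), so Wynor is on daylight time, UTC+02:15.
14:30 Wynor − 2h15m = 12:15 UTC.
1 February 2031 is a Saturday, so the first Saturday is February 1 and the third is February 15.
1 October 2031 is a Wednesday, so the first Monday is October 6 and the second is October 13.
At the standard offset (UTC+12:00), 12:15 UTC + 12h = 00:15 Bryax Province standard time (rolling into the next day, 16 October 2031).
The standard-time date in Bryax Province, October 16, 2031, is outside the daylight-saving period (15 February – 13 October), so Bryax Province is on standard time, UTC+12:00.
12:15 UTC + 12h = 00:15 Bryax Province (rolling into the next day, 16 October 2031).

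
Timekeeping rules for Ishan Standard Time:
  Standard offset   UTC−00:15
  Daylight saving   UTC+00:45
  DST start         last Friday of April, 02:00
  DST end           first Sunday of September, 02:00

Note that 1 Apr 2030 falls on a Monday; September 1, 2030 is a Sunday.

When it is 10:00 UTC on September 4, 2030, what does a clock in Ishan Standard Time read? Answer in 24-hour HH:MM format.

09:45

1 April 2030 is a Monday, so Fridays fall on 5, 12, 19, 26; the last is April 26.
1 September 2030 is a Sunday, so the first Sunday is September 1.
At the standard offset (UTC−00:15), 10:00 UTC − 0h15m = 09:45 Ishan Standard Time standard time.
Daylight saving runs 26 April – 1 September; the standard-time date in Ishan Standard Time, September 4, 2030, is outside that window, so Ishan Standard Time is on standard time at UTC−00:15.
10:00 UTC − 0h15m = 09:45 local.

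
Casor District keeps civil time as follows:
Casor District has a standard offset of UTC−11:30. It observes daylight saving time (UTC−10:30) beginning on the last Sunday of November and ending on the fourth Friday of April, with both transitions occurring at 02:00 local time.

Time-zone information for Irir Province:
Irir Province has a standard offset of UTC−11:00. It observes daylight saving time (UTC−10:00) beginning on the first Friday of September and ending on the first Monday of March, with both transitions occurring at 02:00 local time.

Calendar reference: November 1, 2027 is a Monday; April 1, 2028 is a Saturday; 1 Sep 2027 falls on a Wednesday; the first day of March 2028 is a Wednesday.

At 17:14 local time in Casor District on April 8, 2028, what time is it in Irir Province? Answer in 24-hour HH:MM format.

1 November 2027 is a Monday, so Sundays fall on 7, 14, 21, 28; the last is November 28.
1 April 2028 is a Saturday, so the first Friday is April 7 and the fourth is April 28.
April 8, 2028 lies within the daylight-saving period (28 November 2027 – 28 April 2028), so Casor District is on daylight time, UTC−10:30.
17:14 Casor District + 10h30m = 03:44 UTC (rolling into the next day, 9 April 2028).
1 September 2027 is a Wednesday, so the first Friday is September 3.
1 March 2028 is a Wednesday, so the first Monday is March 6.
At the standard offset (UTC−11:00), 03:44 UTC − 11h = 16:44 Irir Province standard time (rolling into the previous day, 8 April 2028).
Daylight saving runs 3 September 2027 – 6 March 2028; the standard-time date in Irir Province, April 8, 2028, is outside that window, so Irir Province is on standard time at UTC−11:00.
03:44 UTC − 11h = 16:44 Irir Province (rolling into the previous day, 8 April 2028).

16:44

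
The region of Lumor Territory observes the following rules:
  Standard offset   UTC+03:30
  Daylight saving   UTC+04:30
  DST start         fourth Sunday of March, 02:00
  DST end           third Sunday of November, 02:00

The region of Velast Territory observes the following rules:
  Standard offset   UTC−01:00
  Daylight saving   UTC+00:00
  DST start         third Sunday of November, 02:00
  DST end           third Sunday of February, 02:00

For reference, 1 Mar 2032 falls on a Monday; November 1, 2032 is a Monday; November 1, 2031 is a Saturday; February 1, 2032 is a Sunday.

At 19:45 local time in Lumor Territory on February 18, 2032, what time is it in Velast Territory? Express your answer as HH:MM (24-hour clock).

15:15

1 March 2032 is a Monday, so the first Sunday is March 7 and the fourth is March 28.
1 November 2032 is a Monday, so the first Sunday is November 7 and the third is November 21.
February 18, 2032 does not fall between 28 March and 21 November, so daylight saving is not in effect and Lumor Territory is at UTC+03:30.
19:45 Lumor Territory − 3h30m = 16:15 UTC.
1 November 2031 is a Saturday, so the first Sunday is November 2 and the third is November 16.
1 February 2032 is a Sunday, so the first Sunday is February 1 and the third is February 15.
At the standard offset (UTC−01:00), 16:15 UTC − 1h = 15:15 Velast Territory standard time.
The standard-time date in Velast Territory, February 18, 2032, does not fall between 16 November 2031 and 15 February 2032, so daylight saving is not in effect and Velast Territory is at UTC−01:00.
16:15 UTC − 1h = 15:15 Velast Territory.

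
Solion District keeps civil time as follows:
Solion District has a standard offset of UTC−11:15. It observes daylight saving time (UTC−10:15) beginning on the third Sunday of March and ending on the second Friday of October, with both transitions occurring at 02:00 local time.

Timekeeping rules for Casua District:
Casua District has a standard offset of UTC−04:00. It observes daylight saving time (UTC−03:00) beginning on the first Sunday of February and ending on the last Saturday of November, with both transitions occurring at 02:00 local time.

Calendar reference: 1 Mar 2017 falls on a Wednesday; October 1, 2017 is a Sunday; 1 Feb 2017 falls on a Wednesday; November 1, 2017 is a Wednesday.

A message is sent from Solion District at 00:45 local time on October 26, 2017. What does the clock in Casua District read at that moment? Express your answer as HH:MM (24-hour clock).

09:00

1 March 2017 is a Wednesday, so the first Sunday is March 5 and the third is March 19.
1 October 2017 is a Sunday, so the first Friday is October 6 and the second is October 13.
Daylight saving runs 19 March – 13 October; October 26, 2017 is outside that window, so Solion District is on standard time at UTC−11:15.
00:45 Solion District + 11h15m = 12:00 UTC.
1 February 2017 is a Wednesday, so the first Sunday is February 5.
1 November 2017 is a Wednesday, so Saturdays fall on 4, 11, 18, 25; the last is November 25.
At the standard offset (UTC−04:00), 12:00 UTC − 4h = 08:00 Casua District standard time.
The standard-time date in Casua District, October 26, 2017, falls between 5 February and 25 November, so daylight saving is in effect and Casua District is at UTC−03:00.
12:00 UTC − 3h = 09:00 Casua District.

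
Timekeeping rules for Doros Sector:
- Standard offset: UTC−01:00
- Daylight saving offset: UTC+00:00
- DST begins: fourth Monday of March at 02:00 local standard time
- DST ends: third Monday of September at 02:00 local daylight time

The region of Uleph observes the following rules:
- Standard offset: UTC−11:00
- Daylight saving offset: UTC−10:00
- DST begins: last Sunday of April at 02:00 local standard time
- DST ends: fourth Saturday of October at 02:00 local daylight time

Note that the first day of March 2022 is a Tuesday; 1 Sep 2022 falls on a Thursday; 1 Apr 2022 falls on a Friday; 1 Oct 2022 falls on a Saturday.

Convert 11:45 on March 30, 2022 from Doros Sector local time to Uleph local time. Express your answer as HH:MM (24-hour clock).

00:45

1 March 2022 is a Tuesday, so the first Monday is March 7 and the fourth is March 28.
1 September 2022 is a Thursday, so the first Monday is September 5 and the third is September 19.
March 30, 2022 falls between 28 March and 19 September, so daylight saving is in effect and Doros Sector is at UTC+00:00.
11:45 Doros Sector − 0h = 11:45 UTC.
1 April 2022 is a Friday, so Sundays fall on 3, 10, 17, 24; the last is April 24.
1 October 2022 is a Saturday, so the first Saturday is October 1 and the fourth is October 22.
At the standard offset (UTC−11:00), 11:45 UTC − 11h = 00:45 Uleph standard time.
Daylight saving runs 24 April – 22 October; the standard-time date in Uleph, March 30, 2022, is outside that window, so Uleph is on standard time at UTC−11:00.
11:45 UTC − 11h = 00:45 Uleph.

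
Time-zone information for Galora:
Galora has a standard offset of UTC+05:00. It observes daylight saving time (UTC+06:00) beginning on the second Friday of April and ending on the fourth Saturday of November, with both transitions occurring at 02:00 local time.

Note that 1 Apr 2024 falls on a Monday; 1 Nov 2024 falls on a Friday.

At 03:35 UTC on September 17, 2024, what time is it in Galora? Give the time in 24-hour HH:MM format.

09:35

1 April 2024 is a Monday, so the first Friday is April 5 and the second is April 12.
1 November 2024 is a Friday, so the first Saturday is November 2 and the fourth is November 23.
At the standard offset (UTC+05:00), 03:35 UTC + 5h = 08:35 Galora standard time.
The standard-time date in Galora, September 17, 2024, falls between 12 April and 23 November, so daylight saving is in effect and Galora is at UTC+06:00.
03:35 UTC + 6h = 09:35 local.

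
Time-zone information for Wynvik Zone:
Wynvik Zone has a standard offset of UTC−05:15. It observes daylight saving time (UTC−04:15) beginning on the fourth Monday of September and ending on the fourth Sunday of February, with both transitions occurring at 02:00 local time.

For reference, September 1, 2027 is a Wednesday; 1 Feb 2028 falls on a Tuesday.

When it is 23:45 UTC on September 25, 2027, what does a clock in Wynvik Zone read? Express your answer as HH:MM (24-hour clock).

18:30

1 September 2027 is a Wednesday, so the first Monday is September 6 and the fourth is September 27.
1 February 2028 is a Tuesday, so the first Sunday is February 6 and the fourth is February 27.
At the standard offset (UTC−05:15), 23:45 UTC − 5h15m = 18:30 Wynvik Zone standard time.
The standard-time date in Wynvik Zone, September 25, 2027, is outside the daylight-saving period (27 September 2027 – 27 February 2028), so Wynvik Zone is on standard time, UTC−05:15.
23:45 UTC − 5h15m = 18:30 local.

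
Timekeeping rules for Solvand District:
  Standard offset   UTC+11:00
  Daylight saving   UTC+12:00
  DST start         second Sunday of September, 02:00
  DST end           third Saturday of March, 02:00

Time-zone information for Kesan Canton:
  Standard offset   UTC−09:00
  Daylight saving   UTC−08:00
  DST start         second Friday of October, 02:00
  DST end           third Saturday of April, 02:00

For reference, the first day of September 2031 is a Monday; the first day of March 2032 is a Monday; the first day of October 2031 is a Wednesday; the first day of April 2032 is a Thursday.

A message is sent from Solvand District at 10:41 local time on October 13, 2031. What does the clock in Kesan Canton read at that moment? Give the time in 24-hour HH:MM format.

1 September 2031 is a Monday, so the first Sunday is September 7 and the second is September 14.
1 March 2032 is a Monday, so the first Saturday is March 6 and the third is March 20.
Daylight saving runs 14 September 2031 – 20 March 2032; October 13, 2031 is inside that window, so Solvand District is at UTC+12:00.
10:41 Solvand District − 12h = 22:41 UTC (rolling into the previous day, 12 October 2031).
1 October 2031 is a Wednesday, so the first Friday is October 3 and the second is October 10.
1 April 2032 is a Thursday, so the first Saturday is April 3 and the third is April 17.
At the standard offset (UTC−09:00), 22:41 UTC − 9h = 13:41 Kesan Canton standard time.
Daylight saving runs 10 October 2031 – 17 April 2032; the standard-time date in Kesan Canton, October 12, 2031, is inside that window, so Kesan Canton is at UTC−08:00.
22:41 UTC − 8h = 14:41 Kesan Canton.

14:41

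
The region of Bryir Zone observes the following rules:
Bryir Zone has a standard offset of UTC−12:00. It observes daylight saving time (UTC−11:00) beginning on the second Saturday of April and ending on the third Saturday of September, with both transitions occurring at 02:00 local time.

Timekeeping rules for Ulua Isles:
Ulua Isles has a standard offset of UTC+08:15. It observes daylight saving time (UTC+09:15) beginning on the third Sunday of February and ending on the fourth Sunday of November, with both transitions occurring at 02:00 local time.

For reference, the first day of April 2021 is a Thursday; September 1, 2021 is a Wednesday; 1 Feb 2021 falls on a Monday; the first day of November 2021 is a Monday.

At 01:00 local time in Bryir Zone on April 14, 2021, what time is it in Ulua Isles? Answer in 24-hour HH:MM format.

1 April 2021 is a Thursday, so the first Saturday is April 3 and the second is April 10.
1 September 2021 is a Wednesday, so the first Saturday is September 4 and the third is September 18.
April 14, 2021 falls between 10 April and 18 September, so daylight saving is in effect and Bryir Zone is at UTC−11:00.
01:00 Bryir Zone + 11h = 12:00 UTC.
1 February 2021 is a Monday, so the first Sunday is February 7 and the third is February 21.
1 November 2021 is a Monday, so the first Sunday is November 7 and the fourth is November 28.
At the standard offset (UTC+08:15), 12:00 UTC + 8h15m = 20:15 Ulua Isles standard time.
Daylight saving runs 21 February – 28 November; the standard-time date in Ulua Isles, April 14, 2021, is inside that window, so Ulua Isles is at UTC+09:15.
12:00 UTC + 9h15m = 21:15 Ulua Isles.

21:15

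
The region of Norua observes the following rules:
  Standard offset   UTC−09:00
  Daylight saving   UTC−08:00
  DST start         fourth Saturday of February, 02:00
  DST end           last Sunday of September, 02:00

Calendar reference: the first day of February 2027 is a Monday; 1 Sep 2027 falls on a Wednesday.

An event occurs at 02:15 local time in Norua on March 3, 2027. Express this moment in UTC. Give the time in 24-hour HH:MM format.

1 February 2027 is a Monday, so the first Saturday is February 6 and the fourth is February 27.
1 September 2027 is a Wednesday, so Sundays fall on 5, 12, 19, 26; the last is September 26.
March 3, 2027 falls between 27 February and 26 September, so daylight saving is in effect and Norua is at UTC−08:00.
02:15 local + 8h = 10:15 UTC.

10:15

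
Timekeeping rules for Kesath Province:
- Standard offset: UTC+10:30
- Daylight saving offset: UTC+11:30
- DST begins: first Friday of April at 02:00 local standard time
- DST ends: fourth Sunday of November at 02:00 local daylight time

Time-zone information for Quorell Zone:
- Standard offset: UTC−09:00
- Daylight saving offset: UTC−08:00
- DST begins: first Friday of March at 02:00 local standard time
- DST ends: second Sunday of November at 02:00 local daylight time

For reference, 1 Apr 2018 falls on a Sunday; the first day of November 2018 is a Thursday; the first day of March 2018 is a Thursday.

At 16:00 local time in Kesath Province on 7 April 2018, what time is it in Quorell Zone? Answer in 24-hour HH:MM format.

20:30

1 April 2018 is a Sunday, so the first Friday is April 6.
1 November 2018 is a Thursday, so the first Sunday is November 4 and the fourth is November 25.
7 April 2018 falls between 6 April and 25 November, so daylight saving is in effect and Kesath Province is at UTC+11:30.
16:00 Kesath Province − 11h30m = 04:30 UTC.
1 March 2018 is a Thursday, so the first Friday is March 2.
1 November 2018 is a Thursday, so the first Sunday is November 4 and the second is November 11.
At the standard offset (UTC−09:00), 04:30 UTC − 9h = 19:30 Quorell Zone standard time (rolling into the previous day, 6 April 2018).
Daylight saving runs 2 March – 11 November; the standard-time date in Quorell Zone, 6 April 2018, is inside that window, so Quorell Zone is at UTC−08:00.
04:30 UTC − 8h = 20:30 Quorell Zone (rolling into the previous day, 6 April 2018).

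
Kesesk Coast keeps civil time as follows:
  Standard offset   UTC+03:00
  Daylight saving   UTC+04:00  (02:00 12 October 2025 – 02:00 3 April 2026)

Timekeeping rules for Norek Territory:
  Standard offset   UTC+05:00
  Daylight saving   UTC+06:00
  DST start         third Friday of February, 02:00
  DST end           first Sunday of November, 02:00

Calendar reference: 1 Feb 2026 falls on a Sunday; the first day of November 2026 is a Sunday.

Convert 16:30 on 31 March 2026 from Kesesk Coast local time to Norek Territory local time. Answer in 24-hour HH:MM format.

18:30

31 March 2026 falls between 12 October 2025 and 3 April 2026, so daylight saving is in effect and Kesesk Coast is at UTC+04:00.
16:30 Kesesk Coast − 4h = 12:30 UTC.
1 February 2026 is a Sunday, so the first Friday is February 6 and the third is February 20.
1 November 2026 is a Sunday, so the first Sunday is November 1.
At the standard offset (UTC+05:00), 12:30 UTC + 5h = 17:30 Norek Territory standard time.
The standard-time date in Norek Territory, 31 March 2026, lies within the daylight-saving period (20 February – 1 November), so Norek Territory is on daylight time, UTC+06:00.
12:30 UTC + 6h = 18:30 Norek Territory.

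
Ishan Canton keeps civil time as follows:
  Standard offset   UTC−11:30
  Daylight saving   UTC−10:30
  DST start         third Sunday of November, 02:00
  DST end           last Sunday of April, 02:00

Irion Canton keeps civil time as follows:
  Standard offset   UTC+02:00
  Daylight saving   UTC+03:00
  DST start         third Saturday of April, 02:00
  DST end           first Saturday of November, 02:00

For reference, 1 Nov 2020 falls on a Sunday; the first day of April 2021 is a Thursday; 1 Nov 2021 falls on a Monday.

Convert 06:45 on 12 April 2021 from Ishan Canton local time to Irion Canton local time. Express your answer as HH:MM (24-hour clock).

1 November 2020 is a Sunday, so the first Sunday is November 1 and the third is November 15.
1 April 2021 is a Thursday, so Sundays fall on 4, 11, 18, 25; the last is April 25.
12 April 2021 falls between 15 November 2020 and 25 April 2021, so daylight saving is in effect and Ishan Canton is at UTC−10:30.
06:45 Ishan Canton + 10h30m = 17:15 UTC.
1 April 2021 is a Thursday, so the first Saturday is April 3 and the third is April 17.
1 November 2021 is a Monday, so the first Saturday is November 6.
At the standard offset (UTC+02:00), 17:15 UTC + 2h = 19:15 Irion Canton standard time.
The standard-time date in Irion Canton, 12 April 2021, does not fall between 17 April and 6 November, so daylight saving is not in effect and Irion Canton is at UTC+02:00.
17:15 UTC + 2h = 19:15 Irion Canton.

19:15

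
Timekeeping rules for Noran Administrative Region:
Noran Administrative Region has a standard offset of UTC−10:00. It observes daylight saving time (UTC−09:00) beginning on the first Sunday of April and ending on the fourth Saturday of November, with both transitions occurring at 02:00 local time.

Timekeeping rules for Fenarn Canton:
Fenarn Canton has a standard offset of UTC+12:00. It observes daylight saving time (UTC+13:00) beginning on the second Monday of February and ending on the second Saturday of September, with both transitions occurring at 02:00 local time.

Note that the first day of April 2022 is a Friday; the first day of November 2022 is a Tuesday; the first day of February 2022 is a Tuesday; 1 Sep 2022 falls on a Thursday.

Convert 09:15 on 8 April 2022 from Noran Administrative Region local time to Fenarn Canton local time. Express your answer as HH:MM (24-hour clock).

07:15

1 April 2022 is a Friday, so the first Sunday is April 3.
1 November 2022 is a Tuesday, so the first Saturday is November 5 and the fourth is November 26.
8 April 2022 falls between 3 April and 26 November, so daylight saving is in effect and Noran Administrative Region is at UTC−09:00.
09:15 Noran Administrative Region + 9h = 18:15 UTC.
1 February 2022 is a Tuesday, so the first Monday is February 7 and the second is February 14.
1 September 2022 is a Thursday, so the first Saturday is September 3 and the second is September 10.
At the standard offset (UTC+12:00), 18:15 UTC + 12h = 06:15 Fenarn Canton standard time (rolling into the next day, 9 April 2022).
The standard-time date in Fenarn Canton, 9 April 2022, falls between 14 February and 10 September, so daylight saving is in effect and Fenarn Canton is at UTC+13:00.
18:15 UTC + 13h = 07:15 Fenarn Canton (rolling into the next day, 9 April 2022).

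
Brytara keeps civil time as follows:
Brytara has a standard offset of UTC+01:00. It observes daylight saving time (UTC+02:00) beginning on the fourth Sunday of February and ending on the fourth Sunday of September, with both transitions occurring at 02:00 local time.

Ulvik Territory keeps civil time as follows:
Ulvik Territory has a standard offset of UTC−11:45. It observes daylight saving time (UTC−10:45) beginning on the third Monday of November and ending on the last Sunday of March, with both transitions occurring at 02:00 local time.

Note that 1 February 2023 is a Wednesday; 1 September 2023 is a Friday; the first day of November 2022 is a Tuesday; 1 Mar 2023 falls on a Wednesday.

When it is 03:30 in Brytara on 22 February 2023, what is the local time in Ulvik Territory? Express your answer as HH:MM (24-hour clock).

15:45

1 February 2023 is a Wednesday, so the first Sunday is February 5 and the fourth is February 26.
1 September 2023 is a Friday, so the first Sunday is September 3 and the fourth is September 24.
22 February 2023 does not fall between 26 February and 24 September, so daylight saving is not in effect and Brytara is at UTC+01:00.
03:30 Brytara − 1h = 02:30 UTC.
1 November 2022 is a Tuesday, so the first Monday is November 7 and the third is November 21.
1 March 2023 is a Wednesday, so Sundays fall on 5, 12, 19, 26; the last is March 26.
At the standard offset (UTC−11:45), 02:30 UTC − 11h45m = 14:45 Ulvik Territory standard time (rolling into the previous day, 21 February 2023).
The standard-time date in Ulvik Territory, 21 February 2023, lies within the daylight-saving period (21 November 2022 – 26 March 2023), so Ulvik Territory is on daylight time, UTC−10:45.
02:30 UTC − 10h45m = 15:45 Ulvik Territory (rolling into the previous day, 21 February 2023).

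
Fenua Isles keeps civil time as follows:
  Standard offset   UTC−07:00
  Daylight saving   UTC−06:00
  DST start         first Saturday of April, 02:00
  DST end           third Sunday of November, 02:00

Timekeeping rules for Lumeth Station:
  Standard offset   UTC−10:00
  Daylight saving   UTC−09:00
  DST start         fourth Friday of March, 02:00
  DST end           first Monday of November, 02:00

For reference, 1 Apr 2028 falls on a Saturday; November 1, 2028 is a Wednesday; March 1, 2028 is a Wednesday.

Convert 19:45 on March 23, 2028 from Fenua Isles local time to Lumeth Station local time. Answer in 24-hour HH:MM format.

16:45

1 April 2028 is a Saturday, so the first Saturday is April 1.
1 November 2028 is a Wednesday, so the first Sunday is November 5 and the third is November 19.
Daylight saving runs 1 April – 19 November; March 23, 2028 is outside that window, so Fenua Isles is on standard time at UTC−07:00.
19:45 Fenua Isles + 7h = 02:45 UTC (rolling into the next day, 24 March 2028).
1 March 2028 is a Wednesday, so the first Friday is March 3 and the fourth is March 24.
1 November 2028 is a Wednesday, so the first Monday is November 6.
At the standard offset (UTC−10:00), 02:45 UTC − 10h = 16:45 Lumeth Station standard time (rolling into the previous day, 23 March 2028).
The standard-time date in Lumeth Station, March 23, 2028, is outside the daylight-saving period (24 March – 6 November), so Lumeth Station is on standard time, UTC−10:00.
02:45 UTC − 10h = 16:45 Lumeth Station (rolling into the previous day, 23 March 2028).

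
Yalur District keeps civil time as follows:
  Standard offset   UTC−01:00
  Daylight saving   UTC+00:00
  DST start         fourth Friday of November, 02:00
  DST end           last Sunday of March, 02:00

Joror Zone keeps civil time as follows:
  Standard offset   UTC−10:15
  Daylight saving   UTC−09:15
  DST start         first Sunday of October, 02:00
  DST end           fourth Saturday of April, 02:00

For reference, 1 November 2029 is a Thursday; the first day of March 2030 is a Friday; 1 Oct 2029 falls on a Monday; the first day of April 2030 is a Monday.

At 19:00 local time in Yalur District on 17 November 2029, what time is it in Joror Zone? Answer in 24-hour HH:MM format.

10:45

1 November 2029 is a Thursday, so the first Friday is November 2 and the fourth is November 23.
1 March 2030 is a Friday, so Sundays fall on 3, 10, 17, 24, 31; the last is March 31.
17 November 2029 does not fall between 23 November 2029 and 31 March 2030, so daylight saving is not in effect and Yalur District is at UTC−01:00.
19:00 Yalur District + 1h = 20:00 UTC.
1 October 2029 is a Monday, so the first Sunday is October 7.
1 April 2030 is a Monday, so the first Saturday is April 6 and the fourth is April 27.
At the standard offset (UTC−10:15), 20:00 UTC − 10h15m = 09:45 Joror Zone standard time.
The standard-time date in Joror Zone, 17 November 2029, falls between 7 October 2029 and 27 April 2030, so daylight saving is in effect and Joror Zone is at UTC−09:15.
20:00 UTC − 9h15m = 10:45 Joror Zone.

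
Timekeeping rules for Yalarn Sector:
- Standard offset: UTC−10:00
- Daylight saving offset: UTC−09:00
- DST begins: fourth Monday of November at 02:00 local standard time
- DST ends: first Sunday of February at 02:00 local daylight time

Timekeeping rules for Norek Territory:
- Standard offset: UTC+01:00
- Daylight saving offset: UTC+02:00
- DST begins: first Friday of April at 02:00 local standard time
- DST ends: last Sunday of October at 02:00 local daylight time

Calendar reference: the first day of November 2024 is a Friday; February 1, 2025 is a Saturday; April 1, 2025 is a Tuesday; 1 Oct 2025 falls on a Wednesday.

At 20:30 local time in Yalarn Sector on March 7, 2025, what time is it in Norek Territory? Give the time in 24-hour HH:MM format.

1 November 2024 is a Friday, so the first Monday is November 4 and the fourth is November 25.
1 February 2025 is a Saturday, so the first Sunday is February 2.
March 7, 2025 is outside the daylight-saving period (25 November 2024 – 2 February 2025), so Yalarn Sector is on standard time, UTC−10:00.
20:30 Yalarn Sector + 10h = 06:30 UTC (rolling into the next day, 8 March 2025).
1 April 2025 is a Tuesday, so the first Friday is April 4.
1 October 2025 is a Wednesday, so Sundays fall on 5, 12, 19, 26; the last is October 26.
At the standard offset (UTC+01:00), 06:30 UTC + 1h = 07:30 Norek Territory standard time.
The standard-time date in Norek Territory, March 8, 2025, does not fall between 4 April and 26 October, so daylight saving is not in effect and Norek Territory is at UTC+01:00.
06:30 UTC + 1h = 07:30 Norek Territory.

07:30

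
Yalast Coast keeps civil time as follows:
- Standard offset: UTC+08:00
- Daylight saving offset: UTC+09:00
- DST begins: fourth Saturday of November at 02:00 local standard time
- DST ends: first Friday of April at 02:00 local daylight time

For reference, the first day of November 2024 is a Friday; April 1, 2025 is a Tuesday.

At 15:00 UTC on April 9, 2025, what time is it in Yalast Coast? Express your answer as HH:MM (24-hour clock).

23:00

1 November 2024 is a Friday, so the first Saturday is November 2 and the fourth is November 23.
1 April 2025 is a Tuesday, so the first Friday is April 4.
At the standard offset (UTC+08:00), 15:00 UTC + 8h = 23:00 Yalast Coast standard time.
Daylight saving runs 23 November 2024 – 4 April 2025; the standard-time date in Yalast Coast, April 9, 2025, is outside that window, so Yalast Coast is on standard time at UTC+08:00.
15:00 UTC + 8h = 23:00 local.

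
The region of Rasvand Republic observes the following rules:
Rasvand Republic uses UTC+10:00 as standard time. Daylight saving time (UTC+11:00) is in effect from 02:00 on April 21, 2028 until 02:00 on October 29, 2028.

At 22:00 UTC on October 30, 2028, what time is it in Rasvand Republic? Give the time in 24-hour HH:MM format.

08:00

At the standard offset (UTC+10:00), 22:00 UTC + 10h = 08:00 Rasvand Republic standard time (rolling into the next day, 31 October 2028).
The standard-time date in Rasvand Republic, October 31, 2028, does not fall between 21 April and 29 October, so daylight saving is not in effect and Rasvand Republic is at UTC+10:00.
22:00 UTC + 10h = 08:00 local (rolling into the next day, 31 October 2028).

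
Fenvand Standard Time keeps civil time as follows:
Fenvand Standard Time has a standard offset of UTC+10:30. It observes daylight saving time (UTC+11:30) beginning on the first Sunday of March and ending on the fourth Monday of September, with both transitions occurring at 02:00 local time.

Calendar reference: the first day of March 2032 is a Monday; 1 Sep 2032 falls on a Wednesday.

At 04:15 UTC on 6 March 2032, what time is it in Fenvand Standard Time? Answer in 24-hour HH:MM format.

14:45

1 March 2032 is a Monday, so the first Sunday is March 7.
1 September 2032 is a Wednesday, so the first Monday is September 6 and the fourth is September 27.
At the standard offset (UTC+10:30), 04:15 UTC + 10h30m = 14:45 Fenvand Standard Time standard time.
The standard-time date in Fenvand Standard Time, 6 March 2032, is outside the daylight-saving period (7 March – 27 September), so Fenvand Standard Time is on standard time, UTC+10:30.
04:15 UTC + 10h30m = 14:45 local.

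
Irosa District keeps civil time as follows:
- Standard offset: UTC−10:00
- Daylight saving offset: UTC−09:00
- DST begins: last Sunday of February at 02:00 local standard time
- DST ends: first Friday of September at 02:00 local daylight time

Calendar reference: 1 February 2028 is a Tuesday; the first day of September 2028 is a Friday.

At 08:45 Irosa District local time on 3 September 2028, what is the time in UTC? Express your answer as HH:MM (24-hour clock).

18:45

1 February 2028 is a Tuesday, so Sundays fall on 6, 13, 20, 27; the last is February 27.
1 September 2028 is a Friday, so the first Friday is September 1.
3 September 2028 does not fall between 27 February and 1 September, so daylight saving is not in effect and Irosa District is at UTC−10:00.
08:45 local + 10h = 18:45 UTC.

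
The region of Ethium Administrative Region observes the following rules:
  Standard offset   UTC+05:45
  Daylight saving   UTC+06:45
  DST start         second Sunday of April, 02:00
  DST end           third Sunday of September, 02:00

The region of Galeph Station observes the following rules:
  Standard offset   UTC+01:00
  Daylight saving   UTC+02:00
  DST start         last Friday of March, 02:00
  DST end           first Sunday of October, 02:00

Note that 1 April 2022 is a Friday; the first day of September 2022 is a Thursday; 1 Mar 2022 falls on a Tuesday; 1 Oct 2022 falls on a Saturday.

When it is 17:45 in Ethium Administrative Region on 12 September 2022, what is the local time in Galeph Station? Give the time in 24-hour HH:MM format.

1 April 2022 is a Friday, so the first Sunday is April 3 and the second is April 10.
1 September 2022 is a Thursday, so the first Sunday is September 4 and the third is September 18.
Daylight saving runs 10 April – 18 September; 12 September 2022 is inside that window, so Ethium Administrative Region is at UTC+06:45.
17:45 Ethium Administrative Region − 6h45m = 11:00 UTC.
1 March 2022 is a Tuesday, so Fridays fall on 4, 11, 18, 25; the last is March 25.
1 October 2022 is a Saturday, so the first Sunday is October 2.
At the standard offset (UTC+01:00), 11:00 UTC + 1h = 12:00 Galeph Station standard time.
The standard-time date in Galeph Station, 12 September 2022, falls between 25 March and 2 October, so daylight saving is in effect and Galeph Station is at UTC+02:00.
11:00 UTC + 2h = 13:00 Galeph Station.

13:00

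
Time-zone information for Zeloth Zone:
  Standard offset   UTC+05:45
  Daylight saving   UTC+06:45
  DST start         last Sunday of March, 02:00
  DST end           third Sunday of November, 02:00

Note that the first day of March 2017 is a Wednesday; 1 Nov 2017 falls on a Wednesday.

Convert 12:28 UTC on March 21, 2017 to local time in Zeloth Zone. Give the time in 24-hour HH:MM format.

1 March 2017 is a Wednesday, so Sundays fall on 5, 12, 19, 26; the last is March 26.
1 November 2017 is a Wednesday, so the first Sunday is November 5 and the third is November 19.
At the standard offset (UTC+05:45), 12:28 UTC + 5h45m = 18:13 Zeloth Zone standard time.
The standard-time date in Zeloth Zone, March 21, 2017, does not fall between 26 March and 19 November, so daylight saving is not in effect and Zeloth Zone is at UTC+05:45.
12:28 UTC + 5h45m = 18:13 local.

18:13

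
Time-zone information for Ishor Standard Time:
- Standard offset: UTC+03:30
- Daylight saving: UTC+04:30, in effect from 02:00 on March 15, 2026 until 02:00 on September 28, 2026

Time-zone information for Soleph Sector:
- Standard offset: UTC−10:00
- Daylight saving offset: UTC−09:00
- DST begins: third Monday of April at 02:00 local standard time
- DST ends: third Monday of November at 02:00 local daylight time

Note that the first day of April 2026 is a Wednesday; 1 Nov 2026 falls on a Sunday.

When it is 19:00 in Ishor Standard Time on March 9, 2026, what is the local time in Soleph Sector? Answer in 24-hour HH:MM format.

05:30

March 9, 2026 does not fall between 15 March and 28 September, so daylight saving is not in effect and Ishor Standard Time is at UTC+03:30.
19:00 Ishor Standard Time − 3h30m = 15:30 UTC.
1 April 2026 is a Wednesday, so the first Monday is April 6 and the third is April 20.
1 November 2026 is a Sunday, so the first Monday is November 2 and the third is November 16.
At the standard offset (UTC−10:00), 15:30 UTC − 10h = 05:30 Soleph Sector standard time.
Daylight saving runs 20 April – 16 November; the standard-time date in Soleph Sector, March 9, 2026, is outside that window, so Soleph Sector is on standard time at UTC−10:00.
15:30 UTC − 10h = 05:30 Soleph Sector.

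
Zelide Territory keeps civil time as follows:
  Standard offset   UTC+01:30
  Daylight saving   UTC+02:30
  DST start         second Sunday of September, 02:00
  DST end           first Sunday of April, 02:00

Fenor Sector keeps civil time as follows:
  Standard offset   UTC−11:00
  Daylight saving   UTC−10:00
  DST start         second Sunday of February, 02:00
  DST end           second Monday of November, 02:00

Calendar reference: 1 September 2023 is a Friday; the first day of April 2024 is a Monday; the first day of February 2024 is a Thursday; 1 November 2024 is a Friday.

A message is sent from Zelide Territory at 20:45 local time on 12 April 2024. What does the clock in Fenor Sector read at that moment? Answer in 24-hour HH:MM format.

09:15

1 September 2023 is a Friday, so the first Sunday is September 3 and the second is September 10.
1 April 2024 is a Monday, so the first Sunday is April 7.
12 April 2024 does not fall between 10 September 2023 and 7 April 2024, so daylight saving is not in effect and Zelide Territory is at UTC+01:30.
20:45 Zelide Territory − 1h30m = 19:15 UTC.
1 February 2024 is a Thursday, so the first Sunday is February 4 and the second is February 11.
1 November 2024 is a Friday, so the first Monday is November 4 and the second is November 11.
At the standard offset (UTC−11:00), 19:15 UTC − 11h = 08:15 Fenor Sector standard time.
Daylight saving runs 11 February – 11 November; the standard-time date in Fenor Sector, 12 April 2024, is inside that window, so Fenor Sector is at UTC−10:00.
19:15 UTC − 10h = 09:15 Fenor Sector.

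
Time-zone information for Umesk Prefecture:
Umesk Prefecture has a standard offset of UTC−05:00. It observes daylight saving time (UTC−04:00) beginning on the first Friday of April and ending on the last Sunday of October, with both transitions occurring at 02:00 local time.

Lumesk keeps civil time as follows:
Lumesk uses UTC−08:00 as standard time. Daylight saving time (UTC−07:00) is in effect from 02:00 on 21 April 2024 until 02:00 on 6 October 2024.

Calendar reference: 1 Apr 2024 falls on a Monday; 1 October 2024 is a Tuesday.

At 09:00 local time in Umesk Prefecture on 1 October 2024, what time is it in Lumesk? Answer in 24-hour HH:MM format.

06:00

1 April 2024 is a Monday, so the first Friday is April 5.
1 October 2024 is a Tuesday, so Sundays fall on 6, 13, 20, 27; the last is October 27.
1 October 2024 falls between 5 April and 27 October, so daylight saving is in effect and Umesk Prefecture is at UTC−04:00.
09:00 Umesk Prefecture + 4h = 13:00 UTC.
At the standard offset (UTC−08:00), 13:00 UTC − 8h = 05:00 Lumesk standard time.
The standard-time date in Lumesk, 1 October 2024, lies within the daylight-saving period (21 April – 6 October), so Lumesk is on daylight time, UTC−07:00.
13:00 UTC − 7h = 06:00 Lumesk.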